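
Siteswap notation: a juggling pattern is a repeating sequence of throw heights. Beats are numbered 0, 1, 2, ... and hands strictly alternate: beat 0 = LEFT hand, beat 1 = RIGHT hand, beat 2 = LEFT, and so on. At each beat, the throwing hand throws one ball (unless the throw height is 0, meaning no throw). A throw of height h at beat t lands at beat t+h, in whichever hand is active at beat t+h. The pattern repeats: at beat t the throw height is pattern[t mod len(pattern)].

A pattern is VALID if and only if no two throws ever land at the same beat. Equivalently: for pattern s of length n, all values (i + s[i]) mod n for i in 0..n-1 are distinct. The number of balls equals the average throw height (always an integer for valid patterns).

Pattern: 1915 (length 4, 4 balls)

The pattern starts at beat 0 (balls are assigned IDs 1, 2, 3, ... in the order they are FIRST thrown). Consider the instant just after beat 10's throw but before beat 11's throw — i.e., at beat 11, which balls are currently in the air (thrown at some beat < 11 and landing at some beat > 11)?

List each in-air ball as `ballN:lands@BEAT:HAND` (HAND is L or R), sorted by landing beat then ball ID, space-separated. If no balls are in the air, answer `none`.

Beat 0 (L): throw ball1 h=1 -> lands@1:R; in-air after throw: [b1@1:R]
Beat 1 (R): throw ball1 h=9 -> lands@10:L; in-air after throw: [b1@10:L]
Beat 2 (L): throw ball2 h=1 -> lands@3:R; in-air after throw: [b2@3:R b1@10:L]
Beat 3 (R): throw ball2 h=5 -> lands@8:L; in-air after throw: [b2@8:L b1@10:L]
Beat 4 (L): throw ball3 h=1 -> lands@5:R; in-air after throw: [b3@5:R b2@8:L b1@10:L]
Beat 5 (R): throw ball3 h=9 -> lands@14:L; in-air after throw: [b2@8:L b1@10:L b3@14:L]
Beat 6 (L): throw ball4 h=1 -> lands@7:R; in-air after throw: [b4@7:R b2@8:L b1@10:L b3@14:L]
Beat 7 (R): throw ball4 h=5 -> lands@12:L; in-air after throw: [b2@8:L b1@10:L b4@12:L b3@14:L]
Beat 8 (L): throw ball2 h=1 -> lands@9:R; in-air after throw: [b2@9:R b1@10:L b4@12:L b3@14:L]
Beat 9 (R): throw ball2 h=9 -> lands@18:L; in-air after throw: [b1@10:L b4@12:L b3@14:L b2@18:L]
Beat 10 (L): throw ball1 h=1 -> lands@11:R; in-air after throw: [b1@11:R b4@12:L b3@14:L b2@18:L]
Beat 11 (R): throw ball1 h=5 -> lands@16:L; in-air after throw: [b4@12:L b3@14:L b1@16:L b2@18:L]

Answer: ball4:lands@12:L ball3:lands@14:L ball2:lands@18:L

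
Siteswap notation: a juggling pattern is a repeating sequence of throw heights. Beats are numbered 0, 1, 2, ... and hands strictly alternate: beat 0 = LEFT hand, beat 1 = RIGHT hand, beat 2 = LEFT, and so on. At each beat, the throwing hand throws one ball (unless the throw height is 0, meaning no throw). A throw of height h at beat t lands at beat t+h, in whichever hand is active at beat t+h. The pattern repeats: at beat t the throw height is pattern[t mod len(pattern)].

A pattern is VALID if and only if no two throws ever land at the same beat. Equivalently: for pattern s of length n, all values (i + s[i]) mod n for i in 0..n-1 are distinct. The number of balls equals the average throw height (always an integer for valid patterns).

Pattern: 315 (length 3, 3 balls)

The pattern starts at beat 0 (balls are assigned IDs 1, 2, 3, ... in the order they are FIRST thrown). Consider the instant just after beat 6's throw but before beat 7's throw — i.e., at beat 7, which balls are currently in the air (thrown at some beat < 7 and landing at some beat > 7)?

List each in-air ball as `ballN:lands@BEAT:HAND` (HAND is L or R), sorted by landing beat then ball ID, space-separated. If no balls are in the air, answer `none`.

Answer: ball1:lands@9:R ball3:lands@10:L

Derivation:
Beat 0 (L): throw ball1 h=3 -> lands@3:R; in-air after throw: [b1@3:R]
Beat 1 (R): throw ball2 h=1 -> lands@2:L; in-air after throw: [b2@2:L b1@3:R]
Beat 2 (L): throw ball2 h=5 -> lands@7:R; in-air after throw: [b1@3:R b2@7:R]
Beat 3 (R): throw ball1 h=3 -> lands@6:L; in-air after throw: [b1@6:L b2@7:R]
Beat 4 (L): throw ball3 h=1 -> lands@5:R; in-air after throw: [b3@5:R b1@6:L b2@7:R]
Beat 5 (R): throw ball3 h=5 -> lands@10:L; in-air after throw: [b1@6:L b2@7:R b3@10:L]
Beat 6 (L): throw ball1 h=3 -> lands@9:R; in-air after throw: [b2@7:R b1@9:R b3@10:L]
Beat 7 (R): throw ball2 h=1 -> lands@8:L; in-air after throw: [b2@8:L b1@9:R b3@10:L]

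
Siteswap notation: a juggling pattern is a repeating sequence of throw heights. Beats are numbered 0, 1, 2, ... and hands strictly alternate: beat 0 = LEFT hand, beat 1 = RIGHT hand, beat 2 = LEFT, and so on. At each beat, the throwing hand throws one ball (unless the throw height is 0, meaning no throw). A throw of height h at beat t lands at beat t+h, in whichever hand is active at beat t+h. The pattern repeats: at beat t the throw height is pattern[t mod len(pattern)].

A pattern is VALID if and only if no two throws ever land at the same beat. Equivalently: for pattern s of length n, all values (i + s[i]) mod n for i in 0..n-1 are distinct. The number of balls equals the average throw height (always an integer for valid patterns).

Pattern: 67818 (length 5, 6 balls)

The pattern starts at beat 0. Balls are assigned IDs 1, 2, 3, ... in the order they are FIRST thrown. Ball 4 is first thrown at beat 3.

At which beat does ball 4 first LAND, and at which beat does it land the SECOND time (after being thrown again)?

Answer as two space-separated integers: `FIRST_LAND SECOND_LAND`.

Answer: 4 12

Derivation:
Beat 0 (L): throw ball1 h=6 -> lands@6:L; in-air after throw: [b1@6:L]
Beat 1 (R): throw ball2 h=7 -> lands@8:L; in-air after throw: [b1@6:L b2@8:L]
Beat 2 (L): throw ball3 h=8 -> lands@10:L; in-air after throw: [b1@6:L b2@8:L b3@10:L]
Beat 3 (R): throw ball4 h=1 -> lands@4:L; in-air after throw: [b4@4:L b1@6:L b2@8:L b3@10:L]
Beat 4 (L): throw ball4 h=8 -> lands@12:L; in-air after throw: [b1@6:L b2@8:L b3@10:L b4@12:L]
Beat 5 (R): throw ball5 h=6 -> lands@11:R; in-air after throw: [b1@6:L b2@8:L b3@10:L b5@11:R b4@12:L]
Beat 6 (L): throw ball1 h=7 -> lands@13:R; in-air after throw: [b2@8:L b3@10:L b5@11:R b4@12:L b1@13:R]
Beat 7 (R): throw ball6 h=8 -> lands@15:R; in-air after throw: [b2@8:L b3@10:L b5@11:R b4@12:L b1@13:R b6@15:R]
Beat 8 (L): throw ball2 h=1 -> lands@9:R; in-air after throw: [b2@9:R b3@10:L b5@11:R b4@12:L b1@13:R b6@15:R]
Beat 9 (R): throw ball2 h=8 -> lands@17:R; in-air after throw: [b3@10:L b5@11:R b4@12:L b1@13:R b6@15:R b2@17:R]
Beat 10 (L): throw ball3 h=6 -> lands@16:L; in-air after throw: [b5@11:R b4@12:L b1@13:R b6@15:R b3@16:L b2@17:R]
Beat 11 (R): throw ball5 h=7 -> lands@18:L; in-air after throw: [b4@12:L b1@13:R b6@15:R b3@16:L b2@17:R b5@18:L]
Beat 12 (L): throw ball4 h=8 -> lands@20:L; in-air after throw: [b1@13:R b6@15:R b3@16:L b2@17:R b5@18:L b4@20:L]
Ball 4: thrown@3 h=1 -> first land @4; rethrown@4 h=8 -> second land @12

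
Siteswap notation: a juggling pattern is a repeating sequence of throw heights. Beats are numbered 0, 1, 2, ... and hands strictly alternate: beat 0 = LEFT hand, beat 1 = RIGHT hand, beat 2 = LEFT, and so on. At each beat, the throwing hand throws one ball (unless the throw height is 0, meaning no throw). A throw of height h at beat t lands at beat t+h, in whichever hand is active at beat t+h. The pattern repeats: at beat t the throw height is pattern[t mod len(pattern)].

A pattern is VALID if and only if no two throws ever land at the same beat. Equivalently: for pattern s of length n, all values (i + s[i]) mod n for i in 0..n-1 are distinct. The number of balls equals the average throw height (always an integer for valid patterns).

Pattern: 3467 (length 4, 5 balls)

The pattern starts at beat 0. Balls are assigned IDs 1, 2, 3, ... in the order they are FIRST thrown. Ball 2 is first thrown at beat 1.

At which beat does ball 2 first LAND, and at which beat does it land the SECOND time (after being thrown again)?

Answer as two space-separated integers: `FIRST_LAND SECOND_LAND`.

Beat 0 (L): throw ball1 h=3 -> lands@3:R; in-air after throw: [b1@3:R]
Beat 1 (R): throw ball2 h=4 -> lands@5:R; in-air after throw: [b1@3:R b2@5:R]
Beat 2 (L): throw ball3 h=6 -> lands@8:L; in-air after throw: [b1@3:R b2@5:R b3@8:L]
Beat 3 (R): throw ball1 h=7 -> lands@10:L; in-air after throw: [b2@5:R b3@8:L b1@10:L]
Beat 4 (L): throw ball4 h=3 -> lands@7:R; in-air after throw: [b2@5:R b4@7:R b3@8:L b1@10:L]
Beat 5 (R): throw ball2 h=4 -> lands@9:R; in-air after throw: [b4@7:R b3@8:L b2@9:R b1@10:L]
Beat 6 (L): throw ball5 h=6 -> lands@12:L; in-air after throw: [b4@7:R b3@8:L b2@9:R b1@10:L b5@12:L]
Beat 7 (R): throw ball4 h=7 -> lands@14:L; in-air after throw: [b3@8:L b2@9:R b1@10:L b5@12:L b4@14:L]
Beat 8 (L): throw ball3 h=3 -> lands@11:R; in-air after throw: [b2@9:R b1@10:L b3@11:R b5@12:L b4@14:L]
Beat 9 (R): throw ball2 h=4 -> lands@13:R; in-air after throw: [b1@10:L b3@11:R b5@12:L b2@13:R b4@14:L]
Ball 2: thrown@1 h=4 -> first land @5; rethrown@5 h=4 -> second land @9

Answer: 5 9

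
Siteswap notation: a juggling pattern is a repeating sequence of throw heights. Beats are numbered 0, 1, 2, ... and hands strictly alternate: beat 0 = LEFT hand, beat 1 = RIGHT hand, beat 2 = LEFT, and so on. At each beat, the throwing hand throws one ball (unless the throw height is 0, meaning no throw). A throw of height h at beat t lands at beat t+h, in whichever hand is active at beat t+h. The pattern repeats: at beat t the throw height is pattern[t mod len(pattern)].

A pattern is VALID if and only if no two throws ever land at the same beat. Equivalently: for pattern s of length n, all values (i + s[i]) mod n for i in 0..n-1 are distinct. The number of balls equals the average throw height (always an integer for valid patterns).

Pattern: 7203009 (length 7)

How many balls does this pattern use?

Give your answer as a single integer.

Pattern = [7, 2, 0, 3, 0, 0, 9], length n = 7
  position 0: throw height = 7, running sum = 7
  position 1: throw height = 2, running sum = 9
  position 2: throw height = 0, running sum = 9
  position 3: throw height = 3, running sum = 12
  position 4: throw height = 0, running sum = 12
  position 5: throw height = 0, running sum = 12
  position 6: throw height = 9, running sum = 21
Total sum = 21; balls = sum / n = 21 / 7 = 3

Answer: 3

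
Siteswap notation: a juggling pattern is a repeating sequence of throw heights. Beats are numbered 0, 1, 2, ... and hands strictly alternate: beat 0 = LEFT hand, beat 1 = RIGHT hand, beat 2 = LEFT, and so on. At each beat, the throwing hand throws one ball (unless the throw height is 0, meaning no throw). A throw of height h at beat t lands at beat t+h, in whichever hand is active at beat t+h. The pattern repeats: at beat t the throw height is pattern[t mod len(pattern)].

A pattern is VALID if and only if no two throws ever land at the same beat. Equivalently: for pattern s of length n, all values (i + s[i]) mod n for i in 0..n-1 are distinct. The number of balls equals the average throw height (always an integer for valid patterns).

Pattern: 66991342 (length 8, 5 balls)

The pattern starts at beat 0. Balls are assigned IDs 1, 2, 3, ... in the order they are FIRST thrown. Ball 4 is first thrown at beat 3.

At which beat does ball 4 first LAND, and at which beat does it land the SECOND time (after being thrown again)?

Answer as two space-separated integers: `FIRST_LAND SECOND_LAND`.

Answer: 12 13

Derivation:
Beat 0 (L): throw ball1 h=6 -> lands@6:L; in-air after throw: [b1@6:L]
Beat 1 (R): throw ball2 h=6 -> lands@7:R; in-air after throw: [b1@6:L b2@7:R]
Beat 2 (L): throw ball3 h=9 -> lands@11:R; in-air after throw: [b1@6:L b2@7:R b3@11:R]
Beat 3 (R): throw ball4 h=9 -> lands@12:L; in-air after throw: [b1@6:L b2@7:R b3@11:R b4@12:L]
Beat 4 (L): throw ball5 h=1 -> lands@5:R; in-air after throw: [b5@5:R b1@6:L b2@7:R b3@11:R b4@12:L]
Beat 5 (R): throw ball5 h=3 -> lands@8:L; in-air after throw: [b1@6:L b2@7:R b5@8:L b3@11:R b4@12:L]
Beat 6 (L): throw ball1 h=4 -> lands@10:L; in-air after throw: [b2@7:R b5@8:L b1@10:L b3@11:R b4@12:L]
Beat 7 (R): throw ball2 h=2 -> lands@9:R; in-air after throw: [b5@8:L b2@9:R b1@10:L b3@11:R b4@12:L]
Beat 8 (L): throw ball5 h=6 -> lands@14:L; in-air after throw: [b2@9:R b1@10:L b3@11:R b4@12:L b5@14:L]
Beat 9 (R): throw ball2 h=6 -> lands@15:R; in-air after throw: [b1@10:L b3@11:R b4@12:L b5@14:L b2@15:R]
Beat 10 (L): throw ball1 h=9 -> lands@19:R; in-air after throw: [b3@11:R b4@12:L b5@14:L b2@15:R b1@19:R]
Beat 11 (R): throw ball3 h=9 -> lands@20:L; in-air after throw: [b4@12:L b5@14:L b2@15:R b1@19:R b3@20:L]
Beat 12 (L): throw ball4 h=1 -> lands@13:R; in-air after throw: [b4@13:R b5@14:L b2@15:R b1@19:R b3@20:L]
Beat 13 (R): throw ball4 h=3 -> lands@16:L; in-air after throw: [b5@14:L b2@15:R b4@16:L b1@19:R b3@20:L]
Ball 4: thrown@3 h=9 -> first land @12; rethrown@12 h=1 -> second land @13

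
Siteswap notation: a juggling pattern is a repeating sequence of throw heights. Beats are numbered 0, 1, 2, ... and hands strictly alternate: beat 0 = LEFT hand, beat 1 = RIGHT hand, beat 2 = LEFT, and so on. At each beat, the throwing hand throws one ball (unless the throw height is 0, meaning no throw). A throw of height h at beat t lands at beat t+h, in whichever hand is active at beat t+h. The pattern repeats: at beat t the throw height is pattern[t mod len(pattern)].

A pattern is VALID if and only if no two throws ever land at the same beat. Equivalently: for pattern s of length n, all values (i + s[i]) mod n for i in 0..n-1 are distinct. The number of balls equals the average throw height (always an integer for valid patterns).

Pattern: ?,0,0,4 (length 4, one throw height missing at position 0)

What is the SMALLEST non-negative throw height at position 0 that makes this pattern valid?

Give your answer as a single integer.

i=0: s[i]=? (unknown)
i=1: (1 + 0) mod 4 = 1
i=2: (2 + 0) mod 4 = 2
i=3: (3 + 4) mod 4 = 3
Known residues: [1, 2, 3]; need a permutation of 0..3, so missing residue r = 0
Need (0 + s) mod 4 = 0; smallest s = (0 - 0) mod 4 = 0

Answer: 0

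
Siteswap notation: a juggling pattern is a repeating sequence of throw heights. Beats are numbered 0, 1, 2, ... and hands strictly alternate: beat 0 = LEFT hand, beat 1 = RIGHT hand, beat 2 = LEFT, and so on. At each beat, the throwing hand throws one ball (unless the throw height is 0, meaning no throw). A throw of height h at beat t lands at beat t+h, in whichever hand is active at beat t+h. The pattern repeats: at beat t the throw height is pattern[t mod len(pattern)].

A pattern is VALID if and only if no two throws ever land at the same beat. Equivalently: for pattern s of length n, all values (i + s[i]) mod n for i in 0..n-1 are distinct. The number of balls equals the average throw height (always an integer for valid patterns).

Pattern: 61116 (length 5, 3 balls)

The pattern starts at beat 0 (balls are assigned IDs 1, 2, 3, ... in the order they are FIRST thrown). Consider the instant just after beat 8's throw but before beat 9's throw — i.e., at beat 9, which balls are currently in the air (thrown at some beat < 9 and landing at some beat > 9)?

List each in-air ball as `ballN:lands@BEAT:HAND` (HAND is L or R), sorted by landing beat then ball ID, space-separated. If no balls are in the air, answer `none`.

Beat 0 (L): throw ball1 h=6 -> lands@6:L; in-air after throw: [b1@6:L]
Beat 1 (R): throw ball2 h=1 -> lands@2:L; in-air after throw: [b2@2:L b1@6:L]
Beat 2 (L): throw ball2 h=1 -> lands@3:R; in-air after throw: [b2@3:R b1@6:L]
Beat 3 (R): throw ball2 h=1 -> lands@4:L; in-air after throw: [b2@4:L b1@6:L]
Beat 4 (L): throw ball2 h=6 -> lands@10:L; in-air after throw: [b1@6:L b2@10:L]
Beat 5 (R): throw ball3 h=6 -> lands@11:R; in-air after throw: [b1@6:L b2@10:L b3@11:R]
Beat 6 (L): throw ball1 h=1 -> lands@7:R; in-air after throw: [b1@7:R b2@10:L b3@11:R]
Beat 7 (R): throw ball1 h=1 -> lands@8:L; in-air after throw: [b1@8:L b2@10:L b3@11:R]
Beat 8 (L): throw ball1 h=1 -> lands@9:R; in-air after throw: [b1@9:R b2@10:L b3@11:R]
Beat 9 (R): throw ball1 h=6 -> lands@15:R; in-air after throw: [b2@10:L b3@11:R b1@15:R]

Answer: ball2:lands@10:L ball3:lands@11:R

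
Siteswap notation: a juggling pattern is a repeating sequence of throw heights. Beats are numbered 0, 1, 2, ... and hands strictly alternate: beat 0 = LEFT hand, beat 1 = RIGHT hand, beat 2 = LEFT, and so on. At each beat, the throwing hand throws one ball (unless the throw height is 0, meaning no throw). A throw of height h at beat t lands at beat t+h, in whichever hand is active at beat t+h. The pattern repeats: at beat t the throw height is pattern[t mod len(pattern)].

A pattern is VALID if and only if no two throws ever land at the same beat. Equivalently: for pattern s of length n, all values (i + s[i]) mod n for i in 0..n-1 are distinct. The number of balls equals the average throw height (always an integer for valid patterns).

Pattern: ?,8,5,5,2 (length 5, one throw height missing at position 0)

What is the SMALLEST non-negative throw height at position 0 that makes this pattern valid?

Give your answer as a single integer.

Answer: 0

Derivation:
i=0: s[i]=? (unknown)
i=1: (1 + 8) mod 5 = 4
i=2: (2 + 5) mod 5 = 2
i=3: (3 + 5) mod 5 = 3
i=4: (4 + 2) mod 5 = 1
Known residues: [1, 2, 3, 4]; need a permutation of 0..4, so missing residue r = 0
Need (0 + s) mod 5 = 0; smallest s = (0 - 0) mod 5 = 0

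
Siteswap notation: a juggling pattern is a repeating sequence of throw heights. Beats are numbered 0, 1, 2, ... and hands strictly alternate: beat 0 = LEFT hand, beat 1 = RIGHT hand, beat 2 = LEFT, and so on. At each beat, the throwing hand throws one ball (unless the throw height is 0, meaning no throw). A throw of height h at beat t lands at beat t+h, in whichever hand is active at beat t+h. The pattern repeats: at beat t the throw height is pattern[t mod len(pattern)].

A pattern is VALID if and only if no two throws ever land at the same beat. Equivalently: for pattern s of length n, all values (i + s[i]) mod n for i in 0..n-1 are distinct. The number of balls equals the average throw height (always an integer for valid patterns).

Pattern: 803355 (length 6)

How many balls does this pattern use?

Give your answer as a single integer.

Pattern = [8, 0, 3, 3, 5, 5], length n = 6
  position 0: throw height = 8, running sum = 8
  position 1: throw height = 0, running sum = 8
  position 2: throw height = 3, running sum = 11
  position 3: throw height = 3, running sum = 14
  position 4: throw height = 5, running sum = 19
  position 5: throw height = 5, running sum = 24
Total sum = 24; balls = sum / n = 24 / 6 = 4

Answer: 4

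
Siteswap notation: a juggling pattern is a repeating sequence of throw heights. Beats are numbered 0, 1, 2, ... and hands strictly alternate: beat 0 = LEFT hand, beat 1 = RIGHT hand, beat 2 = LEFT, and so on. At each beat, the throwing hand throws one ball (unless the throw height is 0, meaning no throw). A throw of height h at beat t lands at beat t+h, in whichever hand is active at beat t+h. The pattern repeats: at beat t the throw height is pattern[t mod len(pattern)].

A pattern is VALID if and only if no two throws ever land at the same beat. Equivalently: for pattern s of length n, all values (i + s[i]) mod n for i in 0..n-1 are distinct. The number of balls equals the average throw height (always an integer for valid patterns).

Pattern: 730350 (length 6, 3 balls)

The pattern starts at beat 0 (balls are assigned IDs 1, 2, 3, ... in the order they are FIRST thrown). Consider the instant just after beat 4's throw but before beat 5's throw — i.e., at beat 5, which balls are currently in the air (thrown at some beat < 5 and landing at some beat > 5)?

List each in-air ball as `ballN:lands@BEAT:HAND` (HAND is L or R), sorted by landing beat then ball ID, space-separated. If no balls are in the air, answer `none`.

Beat 0 (L): throw ball1 h=7 -> lands@7:R; in-air after throw: [b1@7:R]
Beat 1 (R): throw ball2 h=3 -> lands@4:L; in-air after throw: [b2@4:L b1@7:R]
Beat 3 (R): throw ball3 h=3 -> lands@6:L; in-air after throw: [b2@4:L b3@6:L b1@7:R]
Beat 4 (L): throw ball2 h=5 -> lands@9:R; in-air after throw: [b3@6:L b1@7:R b2@9:R]

Answer: ball3:lands@6:L ball1:lands@7:R ball2:lands@9:R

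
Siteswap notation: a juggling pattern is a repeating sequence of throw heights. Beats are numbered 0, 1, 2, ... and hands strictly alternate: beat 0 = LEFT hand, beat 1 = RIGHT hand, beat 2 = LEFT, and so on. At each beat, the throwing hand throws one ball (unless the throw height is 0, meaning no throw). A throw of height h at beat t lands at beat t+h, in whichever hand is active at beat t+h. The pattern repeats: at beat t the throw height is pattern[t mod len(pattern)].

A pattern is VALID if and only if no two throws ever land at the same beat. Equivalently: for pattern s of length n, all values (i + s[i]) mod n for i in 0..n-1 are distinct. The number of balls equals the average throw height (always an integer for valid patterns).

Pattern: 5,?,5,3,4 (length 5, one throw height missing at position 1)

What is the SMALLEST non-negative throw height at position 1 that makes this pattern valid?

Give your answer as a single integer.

i=0: (0 + 5) mod 5 = 0
i=1: s[i]=? (unknown)
i=2: (2 + 5) mod 5 = 2
i=3: (3 + 3) mod 5 = 1
i=4: (4 + 4) mod 5 = 3
Known residues: [0, 1, 2, 3]; need a permutation of 0..4, so missing residue r = 4
Need (1 + s) mod 5 = 4; smallest s = (4 - 1) mod 5 = 3

Answer: 3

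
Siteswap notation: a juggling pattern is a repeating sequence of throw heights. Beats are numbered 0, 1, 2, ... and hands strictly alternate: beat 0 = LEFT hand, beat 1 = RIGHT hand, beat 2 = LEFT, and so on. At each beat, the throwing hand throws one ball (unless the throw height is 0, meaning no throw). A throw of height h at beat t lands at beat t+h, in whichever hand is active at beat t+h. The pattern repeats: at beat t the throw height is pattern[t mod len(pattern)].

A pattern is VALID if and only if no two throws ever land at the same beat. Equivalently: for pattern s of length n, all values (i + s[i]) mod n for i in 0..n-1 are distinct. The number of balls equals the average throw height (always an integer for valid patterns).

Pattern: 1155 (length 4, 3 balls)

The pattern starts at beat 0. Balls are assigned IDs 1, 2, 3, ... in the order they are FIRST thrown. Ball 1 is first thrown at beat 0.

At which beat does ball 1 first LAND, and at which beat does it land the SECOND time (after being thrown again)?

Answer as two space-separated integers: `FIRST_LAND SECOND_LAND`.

Beat 0 (L): throw ball1 h=1 -> lands@1:R; in-air after throw: [b1@1:R]
Beat 1 (R): throw ball1 h=1 -> lands@2:L; in-air after throw: [b1@2:L]
Beat 2 (L): throw ball1 h=5 -> lands@7:R; in-air after throw: [b1@7:R]
Ball 1: thrown@0 h=1 -> first land @1; rethrown@1 h=1 -> second land @2

Answer: 1 2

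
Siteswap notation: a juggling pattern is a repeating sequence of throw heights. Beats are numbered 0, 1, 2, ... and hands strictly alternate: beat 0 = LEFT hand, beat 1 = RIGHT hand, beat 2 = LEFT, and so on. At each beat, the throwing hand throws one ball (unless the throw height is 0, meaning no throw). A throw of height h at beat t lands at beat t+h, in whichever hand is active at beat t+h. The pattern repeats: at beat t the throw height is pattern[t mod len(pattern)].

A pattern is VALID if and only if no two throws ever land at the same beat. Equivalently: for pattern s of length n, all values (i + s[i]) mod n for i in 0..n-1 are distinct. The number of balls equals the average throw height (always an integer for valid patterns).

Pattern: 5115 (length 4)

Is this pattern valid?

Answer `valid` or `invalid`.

Answer: valid

Derivation:
i=0: (i + s[i]) mod n = (0 + 5) mod 4 = 1
i=1: (i + s[i]) mod n = (1 + 1) mod 4 = 2
i=2: (i + s[i]) mod n = (2 + 1) mod 4 = 3
i=3: (i + s[i]) mod n = (3 + 5) mod 4 = 0
Residues: [1, 2, 3, 0], distinct: True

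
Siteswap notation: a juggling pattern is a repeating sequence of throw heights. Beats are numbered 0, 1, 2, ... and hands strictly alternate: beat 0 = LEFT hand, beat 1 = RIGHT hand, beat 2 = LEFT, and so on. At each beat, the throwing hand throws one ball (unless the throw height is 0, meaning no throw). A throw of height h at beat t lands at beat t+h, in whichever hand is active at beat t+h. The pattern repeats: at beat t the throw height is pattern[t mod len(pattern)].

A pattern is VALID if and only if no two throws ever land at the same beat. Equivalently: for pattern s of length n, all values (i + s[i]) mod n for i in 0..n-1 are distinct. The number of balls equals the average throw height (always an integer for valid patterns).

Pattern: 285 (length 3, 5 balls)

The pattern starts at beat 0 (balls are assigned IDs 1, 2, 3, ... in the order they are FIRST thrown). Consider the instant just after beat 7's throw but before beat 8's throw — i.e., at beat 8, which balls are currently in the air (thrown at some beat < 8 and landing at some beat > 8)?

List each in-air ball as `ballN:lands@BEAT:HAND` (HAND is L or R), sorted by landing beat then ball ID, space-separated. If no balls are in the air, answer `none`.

Beat 0 (L): throw ball1 h=2 -> lands@2:L; in-air after throw: [b1@2:L]
Beat 1 (R): throw ball2 h=8 -> lands@9:R; in-air after throw: [b1@2:L b2@9:R]
Beat 2 (L): throw ball1 h=5 -> lands@7:R; in-air after throw: [b1@7:R b2@9:R]
Beat 3 (R): throw ball3 h=2 -> lands@5:R; in-air after throw: [b3@5:R b1@7:R b2@9:R]
Beat 4 (L): throw ball4 h=8 -> lands@12:L; in-air after throw: [b3@5:R b1@7:R b2@9:R b4@12:L]
Beat 5 (R): throw ball3 h=5 -> lands@10:L; in-air after throw: [b1@7:R b2@9:R b3@10:L b4@12:L]
Beat 6 (L): throw ball5 h=2 -> lands@8:L; in-air after throw: [b1@7:R b5@8:L b2@9:R b3@10:L b4@12:L]
Beat 7 (R): throw ball1 h=8 -> lands@15:R; in-air after throw: [b5@8:L b2@9:R b3@10:L b4@12:L b1@15:R]
Beat 8 (L): throw ball5 h=5 -> lands@13:R; in-air after throw: [b2@9:R b3@10:L b4@12:L b5@13:R b1@15:R]

Answer: ball2:lands@9:R ball3:lands@10:L ball4:lands@12:L ball1:lands@15:R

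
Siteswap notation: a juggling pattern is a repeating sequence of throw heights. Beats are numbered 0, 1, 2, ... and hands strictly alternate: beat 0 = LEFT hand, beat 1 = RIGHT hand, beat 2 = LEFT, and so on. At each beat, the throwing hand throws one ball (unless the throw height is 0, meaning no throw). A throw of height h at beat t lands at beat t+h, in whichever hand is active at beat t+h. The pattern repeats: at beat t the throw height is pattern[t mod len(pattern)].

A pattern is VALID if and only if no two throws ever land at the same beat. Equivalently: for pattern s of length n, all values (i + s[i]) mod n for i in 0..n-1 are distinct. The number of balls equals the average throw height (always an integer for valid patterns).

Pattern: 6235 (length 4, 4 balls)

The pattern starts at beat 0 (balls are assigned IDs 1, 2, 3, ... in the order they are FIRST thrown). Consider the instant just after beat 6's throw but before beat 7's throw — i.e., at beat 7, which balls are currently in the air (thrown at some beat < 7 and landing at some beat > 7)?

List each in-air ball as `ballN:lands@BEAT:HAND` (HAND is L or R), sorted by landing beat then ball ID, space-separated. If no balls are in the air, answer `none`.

Beat 0 (L): throw ball1 h=6 -> lands@6:L; in-air after throw: [b1@6:L]
Beat 1 (R): throw ball2 h=2 -> lands@3:R; in-air after throw: [b2@3:R b1@6:L]
Beat 2 (L): throw ball3 h=3 -> lands@5:R; in-air after throw: [b2@3:R b3@5:R b1@6:L]
Beat 3 (R): throw ball2 h=5 -> lands@8:L; in-air after throw: [b3@5:R b1@6:L b2@8:L]
Beat 4 (L): throw ball4 h=6 -> lands@10:L; in-air after throw: [b3@5:R b1@6:L b2@8:L b4@10:L]
Beat 5 (R): throw ball3 h=2 -> lands@7:R; in-air after throw: [b1@6:L b3@7:R b2@8:L b4@10:L]
Beat 6 (L): throw ball1 h=3 -> lands@9:R; in-air after throw: [b3@7:R b2@8:L b1@9:R b4@10:L]
Beat 7 (R): throw ball3 h=5 -> lands@12:L; in-air after throw: [b2@8:L b1@9:R b4@10:L b3@12:L]

Answer: ball2:lands@8:L ball1:lands@9:R ball4:lands@10:L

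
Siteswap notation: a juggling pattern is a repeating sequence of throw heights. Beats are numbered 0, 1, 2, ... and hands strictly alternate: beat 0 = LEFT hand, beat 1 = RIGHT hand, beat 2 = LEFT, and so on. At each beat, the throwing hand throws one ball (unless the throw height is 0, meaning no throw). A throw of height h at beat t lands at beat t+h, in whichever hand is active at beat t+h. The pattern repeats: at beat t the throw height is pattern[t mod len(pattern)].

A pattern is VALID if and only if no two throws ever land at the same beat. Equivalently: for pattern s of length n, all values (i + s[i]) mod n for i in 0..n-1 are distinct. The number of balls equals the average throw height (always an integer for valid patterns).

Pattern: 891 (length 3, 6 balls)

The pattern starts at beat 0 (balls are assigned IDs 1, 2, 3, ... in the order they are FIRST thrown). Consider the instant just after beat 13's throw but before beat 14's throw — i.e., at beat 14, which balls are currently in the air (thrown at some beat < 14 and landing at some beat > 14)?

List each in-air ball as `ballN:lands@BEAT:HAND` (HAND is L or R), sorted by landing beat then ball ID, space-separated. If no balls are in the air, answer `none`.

Answer: ball6:lands@16:L ball1:lands@17:R ball2:lands@19:R ball3:lands@20:L ball4:lands@22:L

Derivation:
Beat 0 (L): throw ball1 h=8 -> lands@8:L; in-air after throw: [b1@8:L]
Beat 1 (R): throw ball2 h=9 -> lands@10:L; in-air after throw: [b1@8:L b2@10:L]
Beat 2 (L): throw ball3 h=1 -> lands@3:R; in-air after throw: [b3@3:R b1@8:L b2@10:L]
Beat 3 (R): throw ball3 h=8 -> lands@11:R; in-air after throw: [b1@8:L b2@10:L b3@11:R]
Beat 4 (L): throw ball4 h=9 -> lands@13:R; in-air after throw: [b1@8:L b2@10:L b3@11:R b4@13:R]
Beat 5 (R): throw ball5 h=1 -> lands@6:L; in-air after throw: [b5@6:L b1@8:L b2@10:L b3@11:R b4@13:R]
Beat 6 (L): throw ball5 h=8 -> lands@14:L; in-air after throw: [b1@8:L b2@10:L b3@11:R b4@13:R b5@14:L]
Beat 7 (R): throw ball6 h=9 -> lands@16:L; in-air after throw: [b1@8:L b2@10:L b3@11:R b4@13:R b5@14:L b6@16:L]
Beat 8 (L): throw ball1 h=1 -> lands@9:R; in-air after throw: [b1@9:R b2@10:L b3@11:R b4@13:R b5@14:L b6@16:L]
Beat 9 (R): throw ball1 h=8 -> lands@17:R; in-air after throw: [b2@10:L b3@11:R b4@13:R b5@14:L b6@16:L b1@17:R]
Beat 10 (L): throw ball2 h=9 -> lands@19:R; in-air after throw: [b3@11:R b4@13:R b5@14:L b6@16:L b1@17:R b2@19:R]
Beat 11 (R): throw ball3 h=1 -> lands@12:L; in-air after throw: [b3@12:L b4@13:R b5@14:L b6@16:L b1@17:R b2@19:R]
Beat 12 (L): throw ball3 h=8 -> lands@20:L; in-air after throw: [b4@13:R b5@14:L b6@16:L b1@17:R b2@19:R b3@20:L]
Beat 13 (R): throw ball4 h=9 -> lands@22:L; in-air after throw: [b5@14:L b6@16:L b1@17:R b2@19:R b3@20:L b4@22:L]
Beat 14 (L): throw ball5 h=1 -> lands@15:R; in-air after throw: [b5@15:R b6@16:L b1@17:R b2@19:R b3@20:L b4@22:L]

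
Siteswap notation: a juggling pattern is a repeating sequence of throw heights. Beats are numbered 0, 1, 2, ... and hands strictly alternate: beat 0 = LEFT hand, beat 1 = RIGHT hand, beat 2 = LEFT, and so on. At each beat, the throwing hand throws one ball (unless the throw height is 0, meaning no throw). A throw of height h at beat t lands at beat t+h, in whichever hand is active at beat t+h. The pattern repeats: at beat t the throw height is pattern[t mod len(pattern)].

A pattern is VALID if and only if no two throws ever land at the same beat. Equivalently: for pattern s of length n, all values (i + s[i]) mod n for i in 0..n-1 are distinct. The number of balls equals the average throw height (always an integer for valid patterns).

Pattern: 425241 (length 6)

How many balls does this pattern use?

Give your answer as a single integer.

Pattern = [4, 2, 5, 2, 4, 1], length n = 6
  position 0: throw height = 4, running sum = 4
  position 1: throw height = 2, running sum = 6
  position 2: throw height = 5, running sum = 11
  position 3: throw height = 2, running sum = 13
  position 4: throw height = 4, running sum = 17
  position 5: throw height = 1, running sum = 18
Total sum = 18; balls = sum / n = 18 / 6 = 3

Answer: 3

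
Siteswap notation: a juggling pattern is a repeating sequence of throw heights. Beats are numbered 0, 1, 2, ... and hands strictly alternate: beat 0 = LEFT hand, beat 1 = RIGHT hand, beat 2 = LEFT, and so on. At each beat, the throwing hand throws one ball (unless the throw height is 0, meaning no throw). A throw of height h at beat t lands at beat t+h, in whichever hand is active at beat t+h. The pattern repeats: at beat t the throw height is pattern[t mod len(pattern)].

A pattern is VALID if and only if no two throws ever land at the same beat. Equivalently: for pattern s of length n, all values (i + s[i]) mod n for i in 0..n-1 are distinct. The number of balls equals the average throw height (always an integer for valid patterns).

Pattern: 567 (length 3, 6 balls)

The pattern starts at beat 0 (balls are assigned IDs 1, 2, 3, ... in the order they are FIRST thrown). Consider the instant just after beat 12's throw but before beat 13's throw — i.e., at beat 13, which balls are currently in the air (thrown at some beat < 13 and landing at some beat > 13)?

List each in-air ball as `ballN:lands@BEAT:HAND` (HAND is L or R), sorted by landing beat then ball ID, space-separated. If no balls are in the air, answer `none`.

Answer: ball3:lands@14:L ball4:lands@15:R ball5:lands@16:L ball1:lands@17:R ball6:lands@18:L

Derivation:
Beat 0 (L): throw ball1 h=5 -> lands@5:R; in-air after throw: [b1@5:R]
Beat 1 (R): throw ball2 h=6 -> lands@7:R; in-air after throw: [b1@5:R b2@7:R]
Beat 2 (L): throw ball3 h=7 -> lands@9:R; in-air after throw: [b1@5:R b2@7:R b3@9:R]
Beat 3 (R): throw ball4 h=5 -> lands@8:L; in-air after throw: [b1@5:R b2@7:R b4@8:L b3@9:R]
Beat 4 (L): throw ball5 h=6 -> lands@10:L; in-air after throw: [b1@5:R b2@7:R b4@8:L b3@9:R b5@10:L]
Beat 5 (R): throw ball1 h=7 -> lands@12:L; in-air after throw: [b2@7:R b4@8:L b3@9:R b5@10:L b1@12:L]
Beat 6 (L): throw ball6 h=5 -> lands@11:R; in-air after throw: [b2@7:R b4@8:L b3@9:R b5@10:L b6@11:R b1@12:L]
Beat 7 (R): throw ball2 h=6 -> lands@13:R; in-air after throw: [b4@8:L b3@9:R b5@10:L b6@11:R b1@12:L b2@13:R]
Beat 8 (L): throw ball4 h=7 -> lands@15:R; in-air after throw: [b3@9:R b5@10:L b6@11:R b1@12:L b2@13:R b4@15:R]
Beat 9 (R): throw ball3 h=5 -> lands@14:L; in-air after throw: [b5@10:L b6@11:R b1@12:L b2@13:R b3@14:L b4@15:R]
Beat 10 (L): throw ball5 h=6 -> lands@16:L; in-air after throw: [b6@11:R b1@12:L b2@13:R b3@14:L b4@15:R b5@16:L]
Beat 11 (R): throw ball6 h=7 -> lands@18:L; in-air after throw: [b1@12:L b2@13:R b3@14:L b4@15:R b5@16:L b6@18:L]
Beat 12 (L): throw ball1 h=5 -> lands@17:R; in-air after throw: [b2@13:R b3@14:L b4@15:R b5@16:L b1@17:R b6@18:L]
Beat 13 (R): throw ball2 h=6 -> lands@19:R; in-air after throw: [b3@14:L b4@15:R b5@16:L b1@17:R b6@18:L b2@19:R]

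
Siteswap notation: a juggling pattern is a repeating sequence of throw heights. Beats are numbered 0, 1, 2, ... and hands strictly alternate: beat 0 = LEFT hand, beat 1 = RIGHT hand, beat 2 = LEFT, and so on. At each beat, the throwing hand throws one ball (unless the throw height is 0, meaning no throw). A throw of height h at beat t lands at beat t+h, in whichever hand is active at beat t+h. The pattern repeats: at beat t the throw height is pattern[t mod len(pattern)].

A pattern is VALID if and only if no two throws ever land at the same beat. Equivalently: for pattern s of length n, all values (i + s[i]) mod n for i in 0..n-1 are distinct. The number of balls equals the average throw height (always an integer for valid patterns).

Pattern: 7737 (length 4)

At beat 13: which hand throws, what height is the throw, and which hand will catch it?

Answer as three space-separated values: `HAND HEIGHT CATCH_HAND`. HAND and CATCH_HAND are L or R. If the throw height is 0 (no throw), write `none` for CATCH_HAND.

Answer: R 7 L

Derivation:
Beat 13: 13 mod 2 = 1, so hand = R
Throw height = pattern[13 mod 4] = pattern[1] = 7
Lands at beat 13+7=20, 20 mod 2 = 0, so catch hand = L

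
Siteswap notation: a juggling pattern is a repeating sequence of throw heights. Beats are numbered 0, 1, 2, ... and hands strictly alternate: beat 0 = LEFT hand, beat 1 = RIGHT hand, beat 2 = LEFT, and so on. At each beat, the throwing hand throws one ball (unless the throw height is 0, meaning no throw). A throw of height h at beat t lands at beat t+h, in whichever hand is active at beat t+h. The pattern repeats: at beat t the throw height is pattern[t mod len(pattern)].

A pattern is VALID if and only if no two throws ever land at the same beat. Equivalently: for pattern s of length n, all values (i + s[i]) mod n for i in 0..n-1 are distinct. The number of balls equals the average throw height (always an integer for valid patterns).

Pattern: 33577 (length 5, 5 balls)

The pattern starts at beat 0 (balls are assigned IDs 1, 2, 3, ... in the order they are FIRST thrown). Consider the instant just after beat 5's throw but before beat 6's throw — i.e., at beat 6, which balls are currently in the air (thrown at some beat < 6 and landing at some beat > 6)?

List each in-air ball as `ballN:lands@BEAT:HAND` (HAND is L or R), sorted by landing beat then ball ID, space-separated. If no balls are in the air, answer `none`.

Beat 0 (L): throw ball1 h=3 -> lands@3:R; in-air after throw: [b1@3:R]
Beat 1 (R): throw ball2 h=3 -> lands@4:L; in-air after throw: [b1@3:R b2@4:L]
Beat 2 (L): throw ball3 h=5 -> lands@7:R; in-air after throw: [b1@3:R b2@4:L b3@7:R]
Beat 3 (R): throw ball1 h=7 -> lands@10:L; in-air after throw: [b2@4:L b3@7:R b1@10:L]
Beat 4 (L): throw ball2 h=7 -> lands@11:R; in-air after throw: [b3@7:R b1@10:L b2@11:R]
Beat 5 (R): throw ball4 h=3 -> lands@8:L; in-air after throw: [b3@7:R b4@8:L b1@10:L b2@11:R]
Beat 6 (L): throw ball5 h=3 -> lands@9:R; in-air after throw: [b3@7:R b4@8:L b5@9:R b1@10:L b2@11:R]

Answer: ball3:lands@7:R ball4:lands@8:L ball1:lands@10:L ball2:lands@11:R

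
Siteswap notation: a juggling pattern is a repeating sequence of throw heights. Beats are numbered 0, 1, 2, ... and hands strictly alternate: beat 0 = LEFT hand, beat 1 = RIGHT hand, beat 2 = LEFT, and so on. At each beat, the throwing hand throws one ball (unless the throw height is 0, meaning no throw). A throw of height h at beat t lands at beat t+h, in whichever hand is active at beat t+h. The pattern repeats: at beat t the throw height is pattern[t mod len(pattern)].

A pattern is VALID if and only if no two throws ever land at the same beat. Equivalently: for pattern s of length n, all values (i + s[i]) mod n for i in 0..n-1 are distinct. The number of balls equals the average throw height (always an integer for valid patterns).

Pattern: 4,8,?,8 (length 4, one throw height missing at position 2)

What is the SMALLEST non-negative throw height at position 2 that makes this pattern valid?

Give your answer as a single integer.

i=0: (0 + 4) mod 4 = 0
i=1: (1 + 8) mod 4 = 1
i=2: s[i]=? (unknown)
i=3: (3 + 8) mod 4 = 3
Known residues: [0, 1, 3]; need a permutation of 0..3, so missing residue r = 2
Need (2 + s) mod 4 = 2; smallest s = (2 - 2) mod 4 = 0

Answer: 0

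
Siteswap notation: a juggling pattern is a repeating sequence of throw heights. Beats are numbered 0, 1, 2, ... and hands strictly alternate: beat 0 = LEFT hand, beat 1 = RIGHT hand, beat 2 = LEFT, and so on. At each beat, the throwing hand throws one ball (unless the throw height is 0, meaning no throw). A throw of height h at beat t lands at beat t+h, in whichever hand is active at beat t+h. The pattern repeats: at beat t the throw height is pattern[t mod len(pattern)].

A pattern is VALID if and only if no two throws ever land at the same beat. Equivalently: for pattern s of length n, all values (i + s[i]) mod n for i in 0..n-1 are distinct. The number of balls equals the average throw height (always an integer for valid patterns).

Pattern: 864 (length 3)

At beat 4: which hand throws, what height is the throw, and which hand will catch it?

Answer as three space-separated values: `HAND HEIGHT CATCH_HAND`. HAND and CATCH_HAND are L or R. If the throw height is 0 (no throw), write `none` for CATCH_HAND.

Beat 4: 4 mod 2 = 0, so hand = L
Throw height = pattern[4 mod 3] = pattern[1] = 6
Lands at beat 4+6=10, 10 mod 2 = 0, so catch hand = L

Answer: L 6 L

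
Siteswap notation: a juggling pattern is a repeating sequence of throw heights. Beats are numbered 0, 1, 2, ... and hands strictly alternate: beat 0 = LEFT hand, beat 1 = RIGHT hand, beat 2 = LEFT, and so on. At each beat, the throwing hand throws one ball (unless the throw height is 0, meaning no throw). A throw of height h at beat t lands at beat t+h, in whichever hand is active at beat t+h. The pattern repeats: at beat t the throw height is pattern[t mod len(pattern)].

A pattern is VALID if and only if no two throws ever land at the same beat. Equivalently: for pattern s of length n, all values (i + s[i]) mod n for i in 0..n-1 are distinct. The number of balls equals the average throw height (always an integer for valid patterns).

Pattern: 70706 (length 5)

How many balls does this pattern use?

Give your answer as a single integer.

Answer: 4

Derivation:
Pattern = [7, 0, 7, 0, 6], length n = 5
  position 0: throw height = 7, running sum = 7
  position 1: throw height = 0, running sum = 7
  position 2: throw height = 7, running sum = 14
  position 3: throw height = 0, running sum = 14
  position 4: throw height = 6, running sum = 20
Total sum = 20; balls = sum / n = 20 / 5 = 4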